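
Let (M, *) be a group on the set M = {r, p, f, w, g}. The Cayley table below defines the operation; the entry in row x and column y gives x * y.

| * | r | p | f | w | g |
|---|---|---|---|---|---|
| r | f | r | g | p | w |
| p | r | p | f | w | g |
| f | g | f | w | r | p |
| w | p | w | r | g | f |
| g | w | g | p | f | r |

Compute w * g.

f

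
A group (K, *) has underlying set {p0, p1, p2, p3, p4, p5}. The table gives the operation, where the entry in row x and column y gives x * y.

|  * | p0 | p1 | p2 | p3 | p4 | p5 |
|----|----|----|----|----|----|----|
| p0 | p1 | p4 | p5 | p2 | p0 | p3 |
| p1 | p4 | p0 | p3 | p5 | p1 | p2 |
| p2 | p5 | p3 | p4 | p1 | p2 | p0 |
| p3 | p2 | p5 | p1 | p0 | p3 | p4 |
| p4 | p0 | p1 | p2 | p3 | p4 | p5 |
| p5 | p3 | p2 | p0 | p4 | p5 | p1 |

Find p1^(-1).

p0

First locate the identity: row p4 matches the header, so p4 is the identity.
Scan row p1 for p4: p1 * p0 = p4. Hence p1^(-1) = p0.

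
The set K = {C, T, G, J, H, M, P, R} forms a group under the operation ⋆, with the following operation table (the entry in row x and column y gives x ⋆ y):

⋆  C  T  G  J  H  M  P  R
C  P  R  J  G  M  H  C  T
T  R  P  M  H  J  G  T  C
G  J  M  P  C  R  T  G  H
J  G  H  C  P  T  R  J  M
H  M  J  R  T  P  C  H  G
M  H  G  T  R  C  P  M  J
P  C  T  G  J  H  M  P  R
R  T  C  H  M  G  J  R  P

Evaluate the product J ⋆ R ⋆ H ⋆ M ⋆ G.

J ⋆ R = M
M ⋆ H = C
C ⋆ M = H
H ⋆ G = R

R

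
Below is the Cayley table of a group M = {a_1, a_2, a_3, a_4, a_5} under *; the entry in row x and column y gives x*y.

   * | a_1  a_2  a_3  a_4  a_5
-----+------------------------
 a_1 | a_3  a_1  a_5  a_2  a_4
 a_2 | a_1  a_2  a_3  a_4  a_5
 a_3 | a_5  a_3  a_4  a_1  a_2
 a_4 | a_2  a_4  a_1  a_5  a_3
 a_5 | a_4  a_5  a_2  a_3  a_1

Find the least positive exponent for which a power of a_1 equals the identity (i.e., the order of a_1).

The identity element is a_2 (its row matches the header).
a_1^1 = a_1
a_1^2 = a_1*a_1 = a_3
a_1^3 = a_3*a_1 = a_5
a_1^4 = a_5*a_1 = a_4
a_1^5 = a_4*a_1 = a_2
The first power of a_1 equal to the identity is a_1^5, so ord(a_1) = 5.
(Structurally, M here is isomorphic to the cyclic group Z_5.)

5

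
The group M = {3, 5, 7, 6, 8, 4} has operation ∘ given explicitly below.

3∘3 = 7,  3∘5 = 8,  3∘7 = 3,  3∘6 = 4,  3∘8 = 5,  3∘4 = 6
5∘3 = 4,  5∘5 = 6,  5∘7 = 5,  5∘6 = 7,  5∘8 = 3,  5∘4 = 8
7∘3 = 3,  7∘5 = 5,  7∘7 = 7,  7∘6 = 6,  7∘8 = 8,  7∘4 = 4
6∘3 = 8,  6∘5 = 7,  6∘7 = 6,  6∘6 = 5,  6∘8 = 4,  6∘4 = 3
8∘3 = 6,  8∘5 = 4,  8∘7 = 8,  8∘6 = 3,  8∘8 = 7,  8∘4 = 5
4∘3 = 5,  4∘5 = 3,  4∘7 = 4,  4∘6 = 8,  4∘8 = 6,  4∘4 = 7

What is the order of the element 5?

The identity element is 7 (its row matches the header).
5^1 = 5
5^2 = 5 ∘ 5 = 6
5^3 = 6 ∘ 5 = 7
The first power of 5 equal to the identity is 5^3, so ord(5) = 3.
(Structurally, M here is isomorphic to the symmetric group S_3.)

3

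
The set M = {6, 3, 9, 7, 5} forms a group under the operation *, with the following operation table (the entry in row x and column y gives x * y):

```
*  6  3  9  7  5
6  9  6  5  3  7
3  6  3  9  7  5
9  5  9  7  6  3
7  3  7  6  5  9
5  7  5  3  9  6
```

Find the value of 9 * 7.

Read row 9, column 7: 9 * 7 = 6.

6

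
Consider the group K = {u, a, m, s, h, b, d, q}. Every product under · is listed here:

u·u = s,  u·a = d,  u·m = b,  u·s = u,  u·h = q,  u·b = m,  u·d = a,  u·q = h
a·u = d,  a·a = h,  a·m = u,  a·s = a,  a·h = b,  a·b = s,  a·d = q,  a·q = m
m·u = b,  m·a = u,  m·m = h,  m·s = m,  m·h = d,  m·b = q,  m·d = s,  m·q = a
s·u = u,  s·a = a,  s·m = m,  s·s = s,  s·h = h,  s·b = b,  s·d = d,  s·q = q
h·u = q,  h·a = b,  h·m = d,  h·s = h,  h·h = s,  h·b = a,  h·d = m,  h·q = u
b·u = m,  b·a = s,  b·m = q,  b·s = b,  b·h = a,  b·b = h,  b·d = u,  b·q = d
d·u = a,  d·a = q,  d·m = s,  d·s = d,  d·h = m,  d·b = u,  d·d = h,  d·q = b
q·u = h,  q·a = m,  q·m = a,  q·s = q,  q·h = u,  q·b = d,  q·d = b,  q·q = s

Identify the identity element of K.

The identity e satisfies e·x = x for all x, so its row in the table reproduces the column headers.
Row s reads: u, a, m, s, h, b, d, q — exactly the header order. So s is the identity.

s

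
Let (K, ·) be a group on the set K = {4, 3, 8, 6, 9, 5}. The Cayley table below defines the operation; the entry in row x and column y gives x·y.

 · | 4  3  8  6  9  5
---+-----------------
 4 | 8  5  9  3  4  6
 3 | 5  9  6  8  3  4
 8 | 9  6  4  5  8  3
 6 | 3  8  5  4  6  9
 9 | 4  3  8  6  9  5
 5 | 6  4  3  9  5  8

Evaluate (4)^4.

4^1 = 4
4^2 = 4·4 = 8
4^3 = 8·4 = 9
4^4 = 9·4 = 4
(Structurally, K here is isomorphic to the cyclic group Z_6.)

4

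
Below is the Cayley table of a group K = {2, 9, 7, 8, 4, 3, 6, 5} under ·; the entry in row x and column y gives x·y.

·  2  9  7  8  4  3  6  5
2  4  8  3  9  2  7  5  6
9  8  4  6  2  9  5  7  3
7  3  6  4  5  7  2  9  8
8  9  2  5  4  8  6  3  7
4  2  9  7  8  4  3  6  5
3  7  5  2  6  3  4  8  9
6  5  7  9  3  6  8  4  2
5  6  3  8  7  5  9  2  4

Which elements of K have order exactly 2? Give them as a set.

{2, 3, 5, 6, 7, 8, 9}

Identity is 4. Compute the order of each non-identity element by repeated multiplication:
  2: 2 → 4  (order 2)
  9: 9 → 4  (order 2)
  7: 7 → 4  (order 2)
  8: 8 → 4  (order 2)
  3: 3 → 4  (order 2)
  6: 6 → 4  (order 2)
  5: 5 → 4  (order 2)
Elements of order 2: {2, 3, 5, 6, 7, 8, 9}.
(Structurally, K here is isomorphic to the elementary abelian group (Z_2)^3.)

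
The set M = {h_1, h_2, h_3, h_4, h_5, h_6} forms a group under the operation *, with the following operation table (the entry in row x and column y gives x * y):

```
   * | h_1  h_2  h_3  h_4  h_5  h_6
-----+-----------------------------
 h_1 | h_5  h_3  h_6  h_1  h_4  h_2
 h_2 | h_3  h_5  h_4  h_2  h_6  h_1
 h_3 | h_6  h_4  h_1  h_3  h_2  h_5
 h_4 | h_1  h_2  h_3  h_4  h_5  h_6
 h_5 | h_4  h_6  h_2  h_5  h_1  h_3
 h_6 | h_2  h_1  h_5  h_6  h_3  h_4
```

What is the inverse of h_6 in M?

First locate the identity: row h_4 matches the header, so h_4 is the identity.
Scan row h_6 for h_4: h_6 * h_6 = h_4. Hence h_6^(-1) = h_6.

h_6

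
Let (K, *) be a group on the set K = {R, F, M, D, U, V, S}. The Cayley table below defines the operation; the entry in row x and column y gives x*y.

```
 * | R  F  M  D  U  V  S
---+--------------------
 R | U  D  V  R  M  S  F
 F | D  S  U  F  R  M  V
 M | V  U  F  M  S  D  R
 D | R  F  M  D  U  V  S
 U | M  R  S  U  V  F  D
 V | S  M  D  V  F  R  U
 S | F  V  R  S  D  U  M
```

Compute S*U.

Read row S, column U: S*U = D.

D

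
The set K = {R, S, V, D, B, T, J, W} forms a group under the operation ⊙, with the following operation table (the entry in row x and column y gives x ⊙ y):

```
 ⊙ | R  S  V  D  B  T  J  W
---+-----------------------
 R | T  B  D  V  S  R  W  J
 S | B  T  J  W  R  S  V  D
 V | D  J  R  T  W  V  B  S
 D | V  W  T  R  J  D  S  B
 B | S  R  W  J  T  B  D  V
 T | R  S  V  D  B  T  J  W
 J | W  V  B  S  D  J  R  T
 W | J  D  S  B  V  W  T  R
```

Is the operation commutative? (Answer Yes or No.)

Check whether the table is symmetric across its main diagonal.
Every entry (row x, col y) equals the entry (row y, col x), so K is abelian.
(In fact K ≅ Z_2 x Z_4.)

Yes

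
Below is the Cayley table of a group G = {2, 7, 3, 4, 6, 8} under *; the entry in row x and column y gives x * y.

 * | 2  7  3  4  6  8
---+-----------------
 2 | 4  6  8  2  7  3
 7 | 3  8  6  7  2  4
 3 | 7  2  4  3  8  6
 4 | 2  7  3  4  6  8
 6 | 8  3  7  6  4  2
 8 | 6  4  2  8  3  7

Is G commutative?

8 * 3 = 2 but 3 * 8 = 6.
Since 8 and 3 do not commute, G is not abelian.

No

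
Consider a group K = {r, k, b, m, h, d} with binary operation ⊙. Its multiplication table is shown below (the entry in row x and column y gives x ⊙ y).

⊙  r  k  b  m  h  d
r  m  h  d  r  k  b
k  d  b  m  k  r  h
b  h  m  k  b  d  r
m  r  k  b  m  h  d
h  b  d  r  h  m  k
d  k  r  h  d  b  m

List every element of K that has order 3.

Identity is m. Compute the order of each non-identity element by repeated multiplication:
  r: r → m  (order 2)
  k: k → b → m  (order 3)
  b: b → k → m  (order 3)
  h: h → m  (order 2)
  d: d → m  (order 2)
Elements of order 3: {b, k}.

{b, k}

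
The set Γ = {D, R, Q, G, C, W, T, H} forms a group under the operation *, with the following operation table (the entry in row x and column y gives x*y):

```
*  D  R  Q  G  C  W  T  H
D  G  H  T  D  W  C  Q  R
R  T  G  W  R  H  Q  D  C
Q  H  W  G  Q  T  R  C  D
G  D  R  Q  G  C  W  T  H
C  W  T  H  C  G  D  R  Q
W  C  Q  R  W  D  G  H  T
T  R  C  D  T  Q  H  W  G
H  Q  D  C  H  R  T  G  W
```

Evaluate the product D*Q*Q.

D*Q = T
T*Q = D
(Structurally, Γ here is isomorphic to the dihedral group D_4.)

D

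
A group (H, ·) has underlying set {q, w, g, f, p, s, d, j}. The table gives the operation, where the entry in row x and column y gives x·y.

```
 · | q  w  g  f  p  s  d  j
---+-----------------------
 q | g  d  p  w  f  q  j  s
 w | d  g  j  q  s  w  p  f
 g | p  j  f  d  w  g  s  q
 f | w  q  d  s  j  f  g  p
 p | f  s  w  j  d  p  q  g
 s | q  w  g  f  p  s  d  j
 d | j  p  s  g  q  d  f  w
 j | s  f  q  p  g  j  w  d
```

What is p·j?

g

Read row p, column j: p·j = g.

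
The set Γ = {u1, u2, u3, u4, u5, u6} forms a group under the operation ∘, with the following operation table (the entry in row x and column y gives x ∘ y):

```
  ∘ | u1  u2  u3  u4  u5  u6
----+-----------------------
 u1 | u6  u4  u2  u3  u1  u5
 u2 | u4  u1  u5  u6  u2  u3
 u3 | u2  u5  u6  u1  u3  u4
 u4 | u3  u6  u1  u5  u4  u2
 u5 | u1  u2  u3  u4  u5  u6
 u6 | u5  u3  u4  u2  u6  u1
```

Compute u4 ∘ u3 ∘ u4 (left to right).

u3

u4 ∘ u3 = u1
u1 ∘ u4 = u3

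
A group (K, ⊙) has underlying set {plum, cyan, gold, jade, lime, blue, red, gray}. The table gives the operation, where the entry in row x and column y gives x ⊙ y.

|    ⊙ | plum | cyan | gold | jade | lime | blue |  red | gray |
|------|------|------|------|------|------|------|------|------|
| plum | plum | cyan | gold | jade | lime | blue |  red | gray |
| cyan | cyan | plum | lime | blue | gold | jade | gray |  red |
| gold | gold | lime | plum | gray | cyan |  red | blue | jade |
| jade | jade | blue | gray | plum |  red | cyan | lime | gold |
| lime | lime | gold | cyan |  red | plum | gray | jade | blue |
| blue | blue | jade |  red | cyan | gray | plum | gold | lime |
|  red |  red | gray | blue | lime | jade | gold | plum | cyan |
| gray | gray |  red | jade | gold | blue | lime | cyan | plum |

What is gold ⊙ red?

blue

Read row gold, column red: gold ⊙ red = blue.
(Structurally, K here is isomorphic to the elementary abelian group (Z_2)^3.)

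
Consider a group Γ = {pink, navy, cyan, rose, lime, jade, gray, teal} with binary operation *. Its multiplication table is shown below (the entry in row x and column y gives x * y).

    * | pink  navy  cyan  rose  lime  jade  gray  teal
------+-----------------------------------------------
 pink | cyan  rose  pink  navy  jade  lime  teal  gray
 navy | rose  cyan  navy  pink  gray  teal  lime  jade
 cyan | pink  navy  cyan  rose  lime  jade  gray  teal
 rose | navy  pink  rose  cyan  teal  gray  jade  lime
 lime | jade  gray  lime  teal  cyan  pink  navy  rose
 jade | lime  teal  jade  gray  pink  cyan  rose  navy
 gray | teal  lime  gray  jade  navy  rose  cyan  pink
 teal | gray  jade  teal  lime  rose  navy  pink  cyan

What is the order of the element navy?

2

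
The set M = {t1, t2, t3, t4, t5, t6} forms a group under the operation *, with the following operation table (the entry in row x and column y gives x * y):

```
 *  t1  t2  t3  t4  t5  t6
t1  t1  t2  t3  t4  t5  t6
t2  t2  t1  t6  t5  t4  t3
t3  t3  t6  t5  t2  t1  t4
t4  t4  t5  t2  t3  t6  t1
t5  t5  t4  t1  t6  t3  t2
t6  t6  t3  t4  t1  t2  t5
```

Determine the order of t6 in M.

6

The identity element is t1 (its row matches the header).
t6^1 = t6
t6^2 = t6 * t6 = t5
t6^3 = t5 * t6 = t2
t6^4 = t2 * t6 = t3
t6^5 = t3 * t6 = t4
t6^6 = t4 * t6 = t1
The first power of t6 equal to the identity is t6^6, so ord(t6) = 6.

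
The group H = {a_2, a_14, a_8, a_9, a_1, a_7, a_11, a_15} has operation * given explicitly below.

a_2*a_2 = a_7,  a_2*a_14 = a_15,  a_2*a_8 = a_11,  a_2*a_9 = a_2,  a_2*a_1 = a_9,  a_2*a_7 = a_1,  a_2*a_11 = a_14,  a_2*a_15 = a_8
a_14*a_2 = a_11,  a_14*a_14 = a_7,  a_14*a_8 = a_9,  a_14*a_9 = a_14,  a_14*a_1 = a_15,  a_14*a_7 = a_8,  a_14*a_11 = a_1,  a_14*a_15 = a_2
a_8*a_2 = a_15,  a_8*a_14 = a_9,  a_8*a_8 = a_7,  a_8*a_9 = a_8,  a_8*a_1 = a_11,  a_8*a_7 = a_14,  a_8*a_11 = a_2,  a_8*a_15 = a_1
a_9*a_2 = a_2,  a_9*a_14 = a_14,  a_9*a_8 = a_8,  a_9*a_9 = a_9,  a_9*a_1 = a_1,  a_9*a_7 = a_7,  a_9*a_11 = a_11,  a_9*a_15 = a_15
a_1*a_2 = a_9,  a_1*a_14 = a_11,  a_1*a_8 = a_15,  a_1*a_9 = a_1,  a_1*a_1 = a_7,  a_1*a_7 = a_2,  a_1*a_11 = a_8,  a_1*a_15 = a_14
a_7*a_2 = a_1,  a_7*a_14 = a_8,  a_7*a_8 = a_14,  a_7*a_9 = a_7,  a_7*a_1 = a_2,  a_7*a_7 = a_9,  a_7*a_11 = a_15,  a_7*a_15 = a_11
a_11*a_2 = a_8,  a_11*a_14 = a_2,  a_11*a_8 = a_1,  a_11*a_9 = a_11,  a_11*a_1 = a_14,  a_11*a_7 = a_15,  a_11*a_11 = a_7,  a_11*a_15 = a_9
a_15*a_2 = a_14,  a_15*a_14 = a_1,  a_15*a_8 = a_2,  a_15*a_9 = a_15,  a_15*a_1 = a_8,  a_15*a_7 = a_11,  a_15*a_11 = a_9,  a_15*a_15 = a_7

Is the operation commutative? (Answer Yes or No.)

No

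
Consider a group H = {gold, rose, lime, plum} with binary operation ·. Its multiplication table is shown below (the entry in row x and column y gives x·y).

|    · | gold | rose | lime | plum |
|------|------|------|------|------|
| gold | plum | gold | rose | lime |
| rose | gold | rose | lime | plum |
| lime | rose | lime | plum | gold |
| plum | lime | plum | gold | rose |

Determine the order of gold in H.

4

The identity element is rose (its row matches the header).
gold^1 = gold
gold^2 = gold·gold = plum
gold^3 = plum·gold = lime
gold^4 = lime·gold = rose
The first power of gold equal to the identity is gold^4, so ord(gold) = 4.
(Structurally, H here is isomorphic to the cyclic group Z_4.)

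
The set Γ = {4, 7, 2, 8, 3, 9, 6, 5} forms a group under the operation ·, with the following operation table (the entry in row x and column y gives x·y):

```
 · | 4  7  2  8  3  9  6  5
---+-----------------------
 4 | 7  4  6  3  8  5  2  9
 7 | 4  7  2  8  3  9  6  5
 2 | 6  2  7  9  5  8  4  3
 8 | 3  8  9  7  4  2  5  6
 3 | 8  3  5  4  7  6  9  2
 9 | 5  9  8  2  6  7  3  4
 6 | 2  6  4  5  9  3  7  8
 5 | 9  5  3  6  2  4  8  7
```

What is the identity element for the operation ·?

7

The identity e satisfies e·x = x for all x, so its row in the table reproduces the column headers.
Row 7 reads: 4, 7, 2, 8, 3, 9, 6, 5 — exactly the header order. So 7 is the identity.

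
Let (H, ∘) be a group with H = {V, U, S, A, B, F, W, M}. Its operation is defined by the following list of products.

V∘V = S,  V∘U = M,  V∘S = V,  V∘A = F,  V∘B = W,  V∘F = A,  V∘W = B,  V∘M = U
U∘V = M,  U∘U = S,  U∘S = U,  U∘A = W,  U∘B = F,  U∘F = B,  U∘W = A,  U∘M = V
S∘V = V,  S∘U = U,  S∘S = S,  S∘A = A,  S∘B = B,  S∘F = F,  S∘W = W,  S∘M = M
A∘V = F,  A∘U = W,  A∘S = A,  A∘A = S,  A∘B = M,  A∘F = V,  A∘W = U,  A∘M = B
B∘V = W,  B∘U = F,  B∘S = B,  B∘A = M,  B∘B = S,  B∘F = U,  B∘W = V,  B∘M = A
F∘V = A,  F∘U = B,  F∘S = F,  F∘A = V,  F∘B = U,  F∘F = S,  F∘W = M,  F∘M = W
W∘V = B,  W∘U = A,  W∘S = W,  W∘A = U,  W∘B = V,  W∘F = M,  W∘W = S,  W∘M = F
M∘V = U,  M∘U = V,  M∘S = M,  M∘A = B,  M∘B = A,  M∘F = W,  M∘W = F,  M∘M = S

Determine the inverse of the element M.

First locate the identity: row S matches the header, so S is the identity.
Scan row M for S: M ∘ M = S. Hence M^(-1) = M.
(Structurally, H here is isomorphic to the elementary abelian group (Z_2)^3.)

M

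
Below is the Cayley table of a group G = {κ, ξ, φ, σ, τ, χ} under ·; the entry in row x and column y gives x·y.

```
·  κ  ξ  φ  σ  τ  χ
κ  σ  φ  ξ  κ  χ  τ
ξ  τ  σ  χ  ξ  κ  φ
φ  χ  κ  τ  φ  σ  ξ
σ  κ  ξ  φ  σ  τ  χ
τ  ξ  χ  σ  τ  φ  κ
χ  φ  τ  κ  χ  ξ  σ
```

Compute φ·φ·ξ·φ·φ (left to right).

φ·φ = τ
τ·ξ = χ
χ·φ = κ
κ·φ = ξ

ξ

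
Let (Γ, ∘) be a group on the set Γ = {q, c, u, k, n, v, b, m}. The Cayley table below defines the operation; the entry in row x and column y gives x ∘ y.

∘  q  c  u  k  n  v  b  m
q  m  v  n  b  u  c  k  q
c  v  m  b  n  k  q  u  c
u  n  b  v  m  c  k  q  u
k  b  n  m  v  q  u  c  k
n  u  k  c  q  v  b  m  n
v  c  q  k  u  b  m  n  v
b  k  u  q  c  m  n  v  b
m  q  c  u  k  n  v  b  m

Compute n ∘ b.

Read row n, column b: n ∘ b = m.

m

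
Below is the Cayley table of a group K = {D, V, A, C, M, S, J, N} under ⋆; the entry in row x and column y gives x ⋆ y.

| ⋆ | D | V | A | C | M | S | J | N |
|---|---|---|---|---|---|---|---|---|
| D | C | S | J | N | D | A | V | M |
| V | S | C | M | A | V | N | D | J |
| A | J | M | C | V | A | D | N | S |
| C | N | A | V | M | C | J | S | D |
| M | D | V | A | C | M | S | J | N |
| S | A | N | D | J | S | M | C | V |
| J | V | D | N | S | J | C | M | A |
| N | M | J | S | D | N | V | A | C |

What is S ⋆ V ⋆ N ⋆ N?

D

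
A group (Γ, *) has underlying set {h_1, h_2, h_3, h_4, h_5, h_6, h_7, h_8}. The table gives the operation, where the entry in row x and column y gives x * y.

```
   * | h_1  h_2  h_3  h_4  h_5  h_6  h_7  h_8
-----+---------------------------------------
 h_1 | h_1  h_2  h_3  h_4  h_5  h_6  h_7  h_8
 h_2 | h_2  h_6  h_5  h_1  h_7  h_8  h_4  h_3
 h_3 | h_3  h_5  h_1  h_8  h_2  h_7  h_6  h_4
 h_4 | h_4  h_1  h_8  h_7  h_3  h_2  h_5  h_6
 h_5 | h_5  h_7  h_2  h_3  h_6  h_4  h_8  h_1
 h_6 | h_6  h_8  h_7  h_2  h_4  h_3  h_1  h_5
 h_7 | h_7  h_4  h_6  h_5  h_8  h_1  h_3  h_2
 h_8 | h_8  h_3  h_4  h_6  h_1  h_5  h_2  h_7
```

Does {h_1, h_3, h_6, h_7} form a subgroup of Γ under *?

Yes

{h_1, h_3, h_6, h_7} contains the identity h_1.
Checking products: every product of two elements of {h_1, h_3, h_6, h_7} (read from the table) lies in {h_1, h_3, h_6, h_7}, so the set is closed.
In a finite group, a nonempty closed subset is a subgroup. So {h_1, h_3, h_6, h_7} ≤ Γ.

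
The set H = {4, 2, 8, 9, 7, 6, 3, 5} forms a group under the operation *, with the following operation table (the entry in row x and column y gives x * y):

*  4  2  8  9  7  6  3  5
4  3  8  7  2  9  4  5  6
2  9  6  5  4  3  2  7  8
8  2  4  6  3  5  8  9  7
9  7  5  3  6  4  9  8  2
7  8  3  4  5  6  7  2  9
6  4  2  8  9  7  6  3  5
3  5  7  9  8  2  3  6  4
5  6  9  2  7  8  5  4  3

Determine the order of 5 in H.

4

The identity element is 6 (its row matches the header).
5^1 = 5
5^2 = 5 * 5 = 3
5^3 = 3 * 5 = 4
5^4 = 4 * 5 = 6
The first power of 5 equal to the identity is 5^4, so ord(5) = 4.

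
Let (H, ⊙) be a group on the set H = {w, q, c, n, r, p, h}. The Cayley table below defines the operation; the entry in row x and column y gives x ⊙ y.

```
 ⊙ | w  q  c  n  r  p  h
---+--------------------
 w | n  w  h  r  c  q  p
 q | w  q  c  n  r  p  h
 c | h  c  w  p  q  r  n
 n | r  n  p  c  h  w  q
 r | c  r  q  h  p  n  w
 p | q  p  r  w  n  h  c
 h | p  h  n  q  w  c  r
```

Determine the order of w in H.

7

The identity element is q (its row matches the header).
w^1 = w
w^2 = w ⊙ w = n
w^3 = n ⊙ w = r
w^4 = r ⊙ w = c
w^5 = c ⊙ w = h
w^6 = h ⊙ w = p
w^7 = p ⊙ w = q
The first power of w equal to the identity is w^7, so ord(w) = 7.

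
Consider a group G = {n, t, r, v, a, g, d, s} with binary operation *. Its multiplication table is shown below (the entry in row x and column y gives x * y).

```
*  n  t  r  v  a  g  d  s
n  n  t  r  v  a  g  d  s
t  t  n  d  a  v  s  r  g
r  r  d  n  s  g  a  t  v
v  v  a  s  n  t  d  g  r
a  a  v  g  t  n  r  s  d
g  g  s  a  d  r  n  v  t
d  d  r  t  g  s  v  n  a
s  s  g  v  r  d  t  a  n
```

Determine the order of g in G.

2

The identity element is n (its row matches the header).
g^1 = g
g^2 = g * g = n
The first power of g equal to the identity is g^2, so ord(g) = 2.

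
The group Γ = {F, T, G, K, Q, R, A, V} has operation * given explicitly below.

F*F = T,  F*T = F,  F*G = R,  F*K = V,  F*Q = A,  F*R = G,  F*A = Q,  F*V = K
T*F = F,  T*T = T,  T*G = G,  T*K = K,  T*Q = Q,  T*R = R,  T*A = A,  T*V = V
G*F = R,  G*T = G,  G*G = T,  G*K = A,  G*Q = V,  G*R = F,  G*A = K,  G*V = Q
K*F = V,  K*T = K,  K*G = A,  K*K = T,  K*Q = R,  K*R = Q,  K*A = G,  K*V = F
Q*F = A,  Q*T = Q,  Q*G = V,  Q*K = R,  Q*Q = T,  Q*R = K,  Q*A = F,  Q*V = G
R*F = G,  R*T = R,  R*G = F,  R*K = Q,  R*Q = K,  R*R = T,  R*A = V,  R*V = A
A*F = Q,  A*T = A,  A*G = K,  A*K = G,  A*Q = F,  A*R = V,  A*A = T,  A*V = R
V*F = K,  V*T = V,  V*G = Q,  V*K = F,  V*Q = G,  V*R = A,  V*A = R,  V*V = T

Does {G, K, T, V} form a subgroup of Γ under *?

No

K*V = F, which is not in {G, K, T, V}.
The subset is not closed under *, so it is not a subgroup.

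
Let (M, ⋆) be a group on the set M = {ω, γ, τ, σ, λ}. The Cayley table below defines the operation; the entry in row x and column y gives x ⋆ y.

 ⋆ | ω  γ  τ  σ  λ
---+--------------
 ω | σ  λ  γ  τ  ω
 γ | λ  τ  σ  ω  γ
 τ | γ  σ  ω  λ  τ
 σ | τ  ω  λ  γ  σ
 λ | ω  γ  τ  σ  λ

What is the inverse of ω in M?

γ

First locate the identity: row λ matches the header, so λ is the identity.
Scan row ω for λ: ω ⋆ γ = λ. Hence ω^(-1) = γ.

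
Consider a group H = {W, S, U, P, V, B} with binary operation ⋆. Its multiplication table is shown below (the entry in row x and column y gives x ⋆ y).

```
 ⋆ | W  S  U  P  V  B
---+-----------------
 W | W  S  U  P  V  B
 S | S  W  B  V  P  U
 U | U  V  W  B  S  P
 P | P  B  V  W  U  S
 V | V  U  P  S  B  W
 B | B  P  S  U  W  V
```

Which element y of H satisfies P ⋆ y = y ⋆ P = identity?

P

First locate the identity: row W matches the header, so W is the identity.
Scan row P for W: P ⋆ P = W. Hence P^(-1) = P.
(Structurally, H here is isomorphic to the symmetric group S_3.)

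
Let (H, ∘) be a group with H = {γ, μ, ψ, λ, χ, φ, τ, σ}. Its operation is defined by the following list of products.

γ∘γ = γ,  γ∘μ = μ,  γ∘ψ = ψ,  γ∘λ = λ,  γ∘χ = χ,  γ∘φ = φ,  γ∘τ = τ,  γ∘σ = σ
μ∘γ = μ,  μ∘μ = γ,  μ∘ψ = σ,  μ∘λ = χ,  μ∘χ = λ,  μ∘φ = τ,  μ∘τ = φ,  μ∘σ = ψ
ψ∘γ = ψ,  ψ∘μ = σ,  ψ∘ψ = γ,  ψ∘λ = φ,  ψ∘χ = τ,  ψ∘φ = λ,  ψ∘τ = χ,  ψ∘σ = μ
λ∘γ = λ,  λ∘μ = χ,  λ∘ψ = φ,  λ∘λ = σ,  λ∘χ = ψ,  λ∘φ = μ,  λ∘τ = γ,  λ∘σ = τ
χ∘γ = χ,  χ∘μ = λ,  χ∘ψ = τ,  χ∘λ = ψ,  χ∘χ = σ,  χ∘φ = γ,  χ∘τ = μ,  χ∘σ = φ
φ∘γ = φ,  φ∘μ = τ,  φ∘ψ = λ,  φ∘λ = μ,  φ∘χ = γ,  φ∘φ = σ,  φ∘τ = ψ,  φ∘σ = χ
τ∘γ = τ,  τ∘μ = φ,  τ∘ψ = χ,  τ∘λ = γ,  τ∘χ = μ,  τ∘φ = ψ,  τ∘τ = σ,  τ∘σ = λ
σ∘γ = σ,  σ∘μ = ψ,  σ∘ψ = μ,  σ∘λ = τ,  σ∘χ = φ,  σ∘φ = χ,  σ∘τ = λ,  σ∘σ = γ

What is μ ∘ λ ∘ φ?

γ

μ ∘ λ = χ
χ ∘ φ = γ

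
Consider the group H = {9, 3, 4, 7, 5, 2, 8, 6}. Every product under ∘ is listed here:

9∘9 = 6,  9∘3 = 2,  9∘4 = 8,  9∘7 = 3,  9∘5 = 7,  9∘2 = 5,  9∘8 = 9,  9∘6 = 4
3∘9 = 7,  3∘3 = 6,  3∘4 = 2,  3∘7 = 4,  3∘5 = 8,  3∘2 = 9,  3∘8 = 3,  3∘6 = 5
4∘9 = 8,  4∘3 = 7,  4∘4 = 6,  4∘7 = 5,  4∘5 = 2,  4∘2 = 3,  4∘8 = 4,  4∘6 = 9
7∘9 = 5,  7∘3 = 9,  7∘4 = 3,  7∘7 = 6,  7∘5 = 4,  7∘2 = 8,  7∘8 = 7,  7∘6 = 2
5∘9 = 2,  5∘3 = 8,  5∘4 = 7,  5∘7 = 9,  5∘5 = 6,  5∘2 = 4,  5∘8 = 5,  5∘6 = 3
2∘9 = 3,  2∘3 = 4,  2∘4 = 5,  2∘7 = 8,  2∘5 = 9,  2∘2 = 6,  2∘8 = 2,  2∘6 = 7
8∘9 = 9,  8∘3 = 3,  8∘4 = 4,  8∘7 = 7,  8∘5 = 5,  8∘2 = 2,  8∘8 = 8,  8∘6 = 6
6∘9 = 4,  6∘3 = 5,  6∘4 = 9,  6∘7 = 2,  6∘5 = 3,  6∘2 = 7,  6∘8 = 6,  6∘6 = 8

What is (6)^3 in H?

6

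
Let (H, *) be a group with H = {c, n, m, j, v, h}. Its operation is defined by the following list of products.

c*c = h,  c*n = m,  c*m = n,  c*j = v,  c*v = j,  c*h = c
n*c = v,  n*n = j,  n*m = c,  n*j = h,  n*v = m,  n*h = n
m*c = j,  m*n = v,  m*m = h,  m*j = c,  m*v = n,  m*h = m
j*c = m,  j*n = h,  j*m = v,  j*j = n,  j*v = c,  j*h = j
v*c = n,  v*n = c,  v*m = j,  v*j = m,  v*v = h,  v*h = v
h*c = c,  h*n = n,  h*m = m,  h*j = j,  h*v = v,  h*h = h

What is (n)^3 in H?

h

n^1 = n
n^2 = n*n = j
n^3 = j*n = h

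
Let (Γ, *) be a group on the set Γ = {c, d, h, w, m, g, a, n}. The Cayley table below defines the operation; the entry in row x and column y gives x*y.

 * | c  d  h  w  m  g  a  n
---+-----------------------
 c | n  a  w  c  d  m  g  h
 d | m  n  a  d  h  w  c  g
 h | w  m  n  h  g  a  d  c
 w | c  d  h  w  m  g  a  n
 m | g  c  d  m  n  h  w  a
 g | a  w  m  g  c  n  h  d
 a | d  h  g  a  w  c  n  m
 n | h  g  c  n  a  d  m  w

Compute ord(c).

The identity element is w (its row matches the header).
c^1 = c
c^2 = c*c = n
c^3 = n*c = h
c^4 = h*c = w
The first power of c equal to the identity is c^4, so ord(c) = 4.

4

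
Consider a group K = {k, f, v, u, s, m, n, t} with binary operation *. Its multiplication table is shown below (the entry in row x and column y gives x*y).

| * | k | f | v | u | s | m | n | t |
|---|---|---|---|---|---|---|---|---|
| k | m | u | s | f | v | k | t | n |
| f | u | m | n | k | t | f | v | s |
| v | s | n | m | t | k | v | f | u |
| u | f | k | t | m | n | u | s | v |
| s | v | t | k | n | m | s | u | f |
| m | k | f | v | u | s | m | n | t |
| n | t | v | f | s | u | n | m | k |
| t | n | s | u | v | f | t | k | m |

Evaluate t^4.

m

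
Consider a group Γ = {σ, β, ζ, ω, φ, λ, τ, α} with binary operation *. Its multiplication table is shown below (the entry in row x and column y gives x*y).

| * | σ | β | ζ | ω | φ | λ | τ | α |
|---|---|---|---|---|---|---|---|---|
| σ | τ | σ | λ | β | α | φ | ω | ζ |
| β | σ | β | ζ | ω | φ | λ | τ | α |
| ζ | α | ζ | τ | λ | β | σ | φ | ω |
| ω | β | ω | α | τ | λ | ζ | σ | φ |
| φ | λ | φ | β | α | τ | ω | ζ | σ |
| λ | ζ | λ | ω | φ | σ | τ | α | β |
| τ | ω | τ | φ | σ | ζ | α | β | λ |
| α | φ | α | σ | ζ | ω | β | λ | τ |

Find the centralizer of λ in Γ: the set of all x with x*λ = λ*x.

Compare row λ with column λ entry by entry.
τ*λ = α = λ*τ, so τ commutes with λ.
σ*λ = φ but λ*σ = ζ, so σ does not.
Collecting the elements that commute with λ: C(λ) = {α, β, λ, τ}.
(Structurally, Γ here is isomorphic to the quaternion group Q_8.)

{α, β, λ, τ}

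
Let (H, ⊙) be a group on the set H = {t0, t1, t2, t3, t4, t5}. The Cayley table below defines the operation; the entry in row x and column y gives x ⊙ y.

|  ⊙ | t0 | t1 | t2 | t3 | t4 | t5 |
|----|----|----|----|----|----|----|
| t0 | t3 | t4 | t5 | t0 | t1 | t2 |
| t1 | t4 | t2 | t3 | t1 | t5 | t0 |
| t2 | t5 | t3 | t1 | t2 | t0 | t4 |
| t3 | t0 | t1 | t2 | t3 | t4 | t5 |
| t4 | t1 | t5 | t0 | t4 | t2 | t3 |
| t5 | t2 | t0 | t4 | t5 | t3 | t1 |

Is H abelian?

Check whether the table is symmetric across its main diagonal.
Every entry (row x, col y) equals the entry (row y, col x), so H is abelian.

Yes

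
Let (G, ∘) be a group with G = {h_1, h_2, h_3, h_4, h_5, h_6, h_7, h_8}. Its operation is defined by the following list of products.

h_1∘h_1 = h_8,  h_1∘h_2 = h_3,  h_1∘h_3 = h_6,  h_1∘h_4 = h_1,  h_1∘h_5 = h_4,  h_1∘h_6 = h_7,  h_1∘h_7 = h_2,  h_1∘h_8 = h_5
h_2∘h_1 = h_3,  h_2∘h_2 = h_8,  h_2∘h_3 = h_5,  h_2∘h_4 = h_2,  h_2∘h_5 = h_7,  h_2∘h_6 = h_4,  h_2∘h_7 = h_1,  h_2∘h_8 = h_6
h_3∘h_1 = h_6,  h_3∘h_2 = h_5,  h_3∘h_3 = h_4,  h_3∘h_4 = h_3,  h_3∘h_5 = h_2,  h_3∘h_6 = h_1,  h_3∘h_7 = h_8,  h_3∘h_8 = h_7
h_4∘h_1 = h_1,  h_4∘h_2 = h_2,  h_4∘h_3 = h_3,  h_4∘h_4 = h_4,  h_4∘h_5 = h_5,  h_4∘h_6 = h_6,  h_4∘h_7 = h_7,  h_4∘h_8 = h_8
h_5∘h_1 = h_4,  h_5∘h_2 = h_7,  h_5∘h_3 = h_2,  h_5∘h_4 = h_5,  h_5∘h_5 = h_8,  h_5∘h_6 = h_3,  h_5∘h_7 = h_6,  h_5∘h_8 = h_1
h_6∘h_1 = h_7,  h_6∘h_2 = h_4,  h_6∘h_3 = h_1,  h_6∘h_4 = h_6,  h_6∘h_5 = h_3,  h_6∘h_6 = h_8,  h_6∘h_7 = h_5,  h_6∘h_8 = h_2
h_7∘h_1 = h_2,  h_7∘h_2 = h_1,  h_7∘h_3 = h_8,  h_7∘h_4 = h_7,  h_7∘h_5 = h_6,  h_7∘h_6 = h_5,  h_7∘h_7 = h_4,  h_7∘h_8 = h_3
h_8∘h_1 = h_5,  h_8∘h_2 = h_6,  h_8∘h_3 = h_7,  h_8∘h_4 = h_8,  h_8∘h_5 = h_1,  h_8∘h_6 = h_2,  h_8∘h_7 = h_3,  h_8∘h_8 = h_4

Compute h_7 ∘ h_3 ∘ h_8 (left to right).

h_7 ∘ h_3 = h_8
h_8 ∘ h_8 = h_4

h_4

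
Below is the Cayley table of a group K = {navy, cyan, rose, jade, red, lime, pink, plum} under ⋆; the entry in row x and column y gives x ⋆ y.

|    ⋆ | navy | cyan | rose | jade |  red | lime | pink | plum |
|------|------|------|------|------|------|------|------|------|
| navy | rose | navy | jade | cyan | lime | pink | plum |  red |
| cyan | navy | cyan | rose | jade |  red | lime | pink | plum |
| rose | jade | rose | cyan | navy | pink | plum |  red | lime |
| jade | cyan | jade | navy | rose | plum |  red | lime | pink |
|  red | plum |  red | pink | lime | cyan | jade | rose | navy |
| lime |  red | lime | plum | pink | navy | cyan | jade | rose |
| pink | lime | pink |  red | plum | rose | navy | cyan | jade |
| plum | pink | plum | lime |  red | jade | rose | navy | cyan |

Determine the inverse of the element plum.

First locate the identity: row cyan matches the header, so cyan is the identity.
Scan row plum for cyan: plum ⋆ plum = cyan. Hence plum^(-1) = plum.

plum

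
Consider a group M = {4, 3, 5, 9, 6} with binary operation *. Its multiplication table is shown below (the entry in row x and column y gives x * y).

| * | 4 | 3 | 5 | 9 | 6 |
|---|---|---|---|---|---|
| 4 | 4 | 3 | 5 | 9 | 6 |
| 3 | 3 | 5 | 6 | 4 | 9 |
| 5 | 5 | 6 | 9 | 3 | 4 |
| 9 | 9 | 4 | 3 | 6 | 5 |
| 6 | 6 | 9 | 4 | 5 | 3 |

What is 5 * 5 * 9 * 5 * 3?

5 * 5 = 9
9 * 9 = 6
6 * 5 = 4
4 * 3 = 3

3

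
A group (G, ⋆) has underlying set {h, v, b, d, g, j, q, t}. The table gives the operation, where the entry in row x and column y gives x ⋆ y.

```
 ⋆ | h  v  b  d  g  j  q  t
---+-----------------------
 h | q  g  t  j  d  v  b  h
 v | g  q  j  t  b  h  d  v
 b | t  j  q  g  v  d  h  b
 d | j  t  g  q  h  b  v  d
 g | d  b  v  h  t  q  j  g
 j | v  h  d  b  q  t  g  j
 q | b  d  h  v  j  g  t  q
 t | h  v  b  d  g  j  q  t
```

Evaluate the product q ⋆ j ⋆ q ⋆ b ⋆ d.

q

q ⋆ j = g
g ⋆ q = j
j ⋆ b = d
d ⋆ d = q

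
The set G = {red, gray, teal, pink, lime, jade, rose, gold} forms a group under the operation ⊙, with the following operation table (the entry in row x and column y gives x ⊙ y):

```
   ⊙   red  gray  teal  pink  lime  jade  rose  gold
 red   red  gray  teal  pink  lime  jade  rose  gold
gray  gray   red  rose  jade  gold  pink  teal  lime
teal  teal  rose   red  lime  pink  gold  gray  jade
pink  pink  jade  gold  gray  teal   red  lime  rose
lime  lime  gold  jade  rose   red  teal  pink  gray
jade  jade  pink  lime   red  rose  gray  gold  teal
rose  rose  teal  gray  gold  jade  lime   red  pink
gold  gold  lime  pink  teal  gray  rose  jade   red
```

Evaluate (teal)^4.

red

teal^1 = teal
teal^2 = teal ⊙ teal = red
teal^3 = red ⊙ teal = teal
teal^4 = teal ⊙ teal = red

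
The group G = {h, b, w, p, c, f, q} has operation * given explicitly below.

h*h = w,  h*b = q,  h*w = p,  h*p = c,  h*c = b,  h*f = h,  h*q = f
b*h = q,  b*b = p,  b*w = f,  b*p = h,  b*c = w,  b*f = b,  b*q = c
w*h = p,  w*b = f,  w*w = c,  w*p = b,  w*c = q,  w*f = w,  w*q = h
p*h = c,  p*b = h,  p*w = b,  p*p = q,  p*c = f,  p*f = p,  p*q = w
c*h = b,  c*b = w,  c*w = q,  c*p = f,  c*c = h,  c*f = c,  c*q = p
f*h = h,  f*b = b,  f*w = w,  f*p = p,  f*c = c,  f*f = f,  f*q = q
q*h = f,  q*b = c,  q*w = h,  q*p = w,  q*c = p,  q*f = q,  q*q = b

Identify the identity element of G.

The identity e satisfies e * x = x for all x, so its row in the table reproduces the column headers.
Row f reads: h, b, w, p, c, f, q — exactly the header order. So f is the identity.
(Structurally, G here is isomorphic to the cyclic group Z_7.)

f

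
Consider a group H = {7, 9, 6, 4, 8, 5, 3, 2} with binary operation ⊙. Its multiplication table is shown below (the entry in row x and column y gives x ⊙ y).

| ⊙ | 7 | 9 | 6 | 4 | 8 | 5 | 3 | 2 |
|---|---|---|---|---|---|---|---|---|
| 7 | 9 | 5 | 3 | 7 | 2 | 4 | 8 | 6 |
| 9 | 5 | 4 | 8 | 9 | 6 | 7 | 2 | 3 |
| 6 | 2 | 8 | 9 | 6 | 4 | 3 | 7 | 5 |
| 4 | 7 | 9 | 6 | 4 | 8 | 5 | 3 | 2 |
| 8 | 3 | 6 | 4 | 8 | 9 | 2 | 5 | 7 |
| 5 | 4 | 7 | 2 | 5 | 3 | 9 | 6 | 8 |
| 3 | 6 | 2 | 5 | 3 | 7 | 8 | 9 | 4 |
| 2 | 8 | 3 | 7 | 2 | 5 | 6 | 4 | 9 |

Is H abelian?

No

3 ⊙ 6 = 5 but 6 ⊙ 3 = 7.
Since 3 and 6 do not commute, H is not abelian.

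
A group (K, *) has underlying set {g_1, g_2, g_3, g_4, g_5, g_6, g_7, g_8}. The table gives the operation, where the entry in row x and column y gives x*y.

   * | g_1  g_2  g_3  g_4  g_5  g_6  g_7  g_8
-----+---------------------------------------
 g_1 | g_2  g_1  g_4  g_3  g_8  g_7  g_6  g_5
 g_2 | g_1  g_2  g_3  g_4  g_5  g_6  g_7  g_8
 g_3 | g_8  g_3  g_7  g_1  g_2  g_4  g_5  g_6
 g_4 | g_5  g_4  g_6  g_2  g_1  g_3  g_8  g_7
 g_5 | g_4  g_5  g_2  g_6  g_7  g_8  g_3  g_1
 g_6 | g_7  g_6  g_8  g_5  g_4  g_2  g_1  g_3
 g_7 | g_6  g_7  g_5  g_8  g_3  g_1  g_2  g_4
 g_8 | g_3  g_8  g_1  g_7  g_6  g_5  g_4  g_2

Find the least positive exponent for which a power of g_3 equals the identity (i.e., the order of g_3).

The identity element is g_2 (its row matches the header).
g_3^1 = g_3
g_3^2 = g_3*g_3 = g_7
g_3^3 = g_7*g_3 = g_5
g_3^4 = g_5*g_3 = g_2
The first power of g_3 equal to the identity is g_3^4, so ord(g_3) = 4.
(Structurally, K here is isomorphic to the dihedral group D_4.)

4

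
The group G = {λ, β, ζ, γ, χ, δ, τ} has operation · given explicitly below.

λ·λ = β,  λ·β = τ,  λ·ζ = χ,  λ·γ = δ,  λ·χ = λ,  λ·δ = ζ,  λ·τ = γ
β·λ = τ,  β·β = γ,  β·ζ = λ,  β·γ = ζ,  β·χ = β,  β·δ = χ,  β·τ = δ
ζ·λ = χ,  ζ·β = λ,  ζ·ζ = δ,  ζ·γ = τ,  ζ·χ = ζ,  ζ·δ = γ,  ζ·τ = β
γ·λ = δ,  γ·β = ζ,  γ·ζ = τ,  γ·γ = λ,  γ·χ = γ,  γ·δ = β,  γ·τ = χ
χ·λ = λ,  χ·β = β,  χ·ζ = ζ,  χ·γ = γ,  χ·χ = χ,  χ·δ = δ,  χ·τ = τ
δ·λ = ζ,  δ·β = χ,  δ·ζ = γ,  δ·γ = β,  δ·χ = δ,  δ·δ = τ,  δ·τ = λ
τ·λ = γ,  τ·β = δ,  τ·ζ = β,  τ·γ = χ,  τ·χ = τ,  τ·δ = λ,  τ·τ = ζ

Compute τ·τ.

ζ

Read row τ, column τ: τ·τ = ζ.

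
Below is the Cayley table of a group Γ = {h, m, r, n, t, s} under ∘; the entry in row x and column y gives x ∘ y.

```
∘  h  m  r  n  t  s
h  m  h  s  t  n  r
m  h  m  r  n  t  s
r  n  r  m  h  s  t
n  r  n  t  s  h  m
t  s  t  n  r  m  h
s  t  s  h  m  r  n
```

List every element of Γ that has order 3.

{n, s}

Identity is m. Compute the order of each non-identity element by repeated multiplication:
  h: h → m  (order 2)
  r: r → m  (order 2)
  n: n → s → m  (order 3)
  t: t → m  (order 2)
  s: s → n → m  (order 3)
Elements of order 3: {n, s}.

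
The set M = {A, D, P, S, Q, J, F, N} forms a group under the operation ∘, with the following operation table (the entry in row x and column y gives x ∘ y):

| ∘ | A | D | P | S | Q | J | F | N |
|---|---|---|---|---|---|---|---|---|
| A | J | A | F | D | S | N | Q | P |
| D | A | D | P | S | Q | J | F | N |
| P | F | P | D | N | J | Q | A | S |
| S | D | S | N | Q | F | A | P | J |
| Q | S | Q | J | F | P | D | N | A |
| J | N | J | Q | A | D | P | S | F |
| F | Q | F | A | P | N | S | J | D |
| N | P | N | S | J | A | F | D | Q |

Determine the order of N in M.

8

The identity element is D (its row matches the header).
N^1 = N
N^2 = N ∘ N = Q
N^3 = Q ∘ N = A
N^4 = A ∘ N = P
N^5 = P ∘ N = S
N^6 = S ∘ N = J
N^7 = J ∘ N = F
N^8 = F ∘ N = D
The first power of N equal to the identity is N^8, so ord(N) = 8.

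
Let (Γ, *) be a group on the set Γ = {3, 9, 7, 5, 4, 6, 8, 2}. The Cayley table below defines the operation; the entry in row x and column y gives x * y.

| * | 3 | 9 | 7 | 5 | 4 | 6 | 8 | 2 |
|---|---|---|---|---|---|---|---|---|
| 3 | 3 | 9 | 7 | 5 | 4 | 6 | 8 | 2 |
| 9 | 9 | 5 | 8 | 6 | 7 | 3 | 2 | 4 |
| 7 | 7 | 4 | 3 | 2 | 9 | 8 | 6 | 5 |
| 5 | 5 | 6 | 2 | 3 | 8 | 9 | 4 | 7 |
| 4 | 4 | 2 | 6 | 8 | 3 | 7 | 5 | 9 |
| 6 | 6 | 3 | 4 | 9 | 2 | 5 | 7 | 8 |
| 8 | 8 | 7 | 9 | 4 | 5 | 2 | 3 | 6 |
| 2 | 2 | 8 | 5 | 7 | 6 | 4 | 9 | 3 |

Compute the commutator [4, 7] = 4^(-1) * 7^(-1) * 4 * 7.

5

Identity is 3; from the table 4^(-1) = 4 and 7^(-1) = 7.
4 * 7 = 6
6 * 4 = 2
2 * 7 = 5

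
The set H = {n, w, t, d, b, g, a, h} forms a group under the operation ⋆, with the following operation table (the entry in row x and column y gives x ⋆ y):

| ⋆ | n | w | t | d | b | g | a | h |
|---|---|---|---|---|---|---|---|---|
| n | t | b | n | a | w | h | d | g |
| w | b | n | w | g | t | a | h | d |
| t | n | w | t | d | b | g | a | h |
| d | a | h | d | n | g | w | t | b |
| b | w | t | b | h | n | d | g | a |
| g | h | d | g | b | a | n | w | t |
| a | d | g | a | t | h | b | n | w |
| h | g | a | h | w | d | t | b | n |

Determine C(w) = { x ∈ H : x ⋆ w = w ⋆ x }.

{b, n, t, w}

Compare row w with column w entry by entry.
b ⋆ w = t = w ⋆ b, so b commutes with w.
a ⋆ w = g but w ⋆ a = h, so a does not.
Collecting the elements that commute with w: C(w) = {b, n, t, w}.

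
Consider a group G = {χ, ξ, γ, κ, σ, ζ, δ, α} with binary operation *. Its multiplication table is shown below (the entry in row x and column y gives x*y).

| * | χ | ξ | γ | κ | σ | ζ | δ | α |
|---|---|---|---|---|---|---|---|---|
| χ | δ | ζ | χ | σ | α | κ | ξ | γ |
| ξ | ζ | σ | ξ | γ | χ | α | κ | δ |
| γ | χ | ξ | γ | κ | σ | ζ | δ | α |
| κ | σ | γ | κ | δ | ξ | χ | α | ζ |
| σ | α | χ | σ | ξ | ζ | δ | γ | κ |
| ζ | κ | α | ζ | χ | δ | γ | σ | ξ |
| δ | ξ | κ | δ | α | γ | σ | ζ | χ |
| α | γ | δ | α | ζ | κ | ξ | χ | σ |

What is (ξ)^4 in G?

ξ^1 = ξ
ξ^2 = ξ*ξ = σ
ξ^3 = σ*ξ = χ
ξ^4 = χ*ξ = ζ

ζ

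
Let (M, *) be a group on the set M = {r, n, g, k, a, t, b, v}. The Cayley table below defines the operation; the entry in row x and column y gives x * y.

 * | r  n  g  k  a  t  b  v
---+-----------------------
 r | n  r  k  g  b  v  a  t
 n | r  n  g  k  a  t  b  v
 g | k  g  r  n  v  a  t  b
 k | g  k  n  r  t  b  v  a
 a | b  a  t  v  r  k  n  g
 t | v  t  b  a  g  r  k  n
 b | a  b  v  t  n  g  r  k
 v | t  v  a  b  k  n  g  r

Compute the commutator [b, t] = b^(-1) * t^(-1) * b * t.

r

Identity is n; from the table b^(-1) = a and t^(-1) = v.
a * v = g
g * b = t
t * t = r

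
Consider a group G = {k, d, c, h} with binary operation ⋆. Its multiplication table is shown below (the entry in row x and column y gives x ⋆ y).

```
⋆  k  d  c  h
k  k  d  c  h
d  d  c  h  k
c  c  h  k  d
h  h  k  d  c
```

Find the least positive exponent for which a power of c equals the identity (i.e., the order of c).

2

The identity element is k (its row matches the header).
c^1 = c
c^2 = c ⋆ c = k
The first power of c equal to the identity is c^2, so ord(c) = 2.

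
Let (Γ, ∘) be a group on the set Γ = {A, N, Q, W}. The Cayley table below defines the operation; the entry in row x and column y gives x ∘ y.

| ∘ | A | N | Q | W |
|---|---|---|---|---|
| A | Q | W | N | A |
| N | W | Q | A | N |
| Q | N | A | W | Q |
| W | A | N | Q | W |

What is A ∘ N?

Read row A, column N: A ∘ N = W.

W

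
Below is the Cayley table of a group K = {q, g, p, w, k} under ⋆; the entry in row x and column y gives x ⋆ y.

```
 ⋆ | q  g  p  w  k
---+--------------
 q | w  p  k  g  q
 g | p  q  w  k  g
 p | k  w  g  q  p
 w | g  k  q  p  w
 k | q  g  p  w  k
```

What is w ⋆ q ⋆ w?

k

w ⋆ q = g
g ⋆ w = k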